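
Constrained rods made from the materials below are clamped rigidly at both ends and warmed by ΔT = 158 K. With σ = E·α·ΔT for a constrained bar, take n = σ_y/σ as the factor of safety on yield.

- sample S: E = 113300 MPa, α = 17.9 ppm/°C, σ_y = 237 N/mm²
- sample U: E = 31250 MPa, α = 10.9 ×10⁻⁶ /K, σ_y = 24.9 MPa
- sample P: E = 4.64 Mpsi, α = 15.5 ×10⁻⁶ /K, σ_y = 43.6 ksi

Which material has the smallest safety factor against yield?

sample U

Converting E to GPa, α to ×10⁻⁶/K, σ_y to MPa, then σ and n for each:
  sample S: E = 113.3, α = 17.9, σ_y = 237.0 → σ = 320 MPa, n = 0.740
  sample U: E = 31.25, α = 10.9, σ_y = 24.90 → σ = 53.8 MPa, n = 0.463
  sample P: E = 31.99, α = 15.5, σ_y = 300.6 → σ = 78.3 MPa, n = 3.84
Smallest n: sample U with n = 0.463.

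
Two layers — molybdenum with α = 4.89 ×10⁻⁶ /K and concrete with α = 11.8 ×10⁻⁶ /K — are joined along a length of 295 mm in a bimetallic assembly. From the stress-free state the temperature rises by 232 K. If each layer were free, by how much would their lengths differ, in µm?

473 µm

Δα = |4.89 − 11.8|×10⁻⁶/K = 6.91×10⁻⁶/K.
ΔL_mismatch = Δα·L·ΔT = 6.91×10⁻⁶ × 295.0 mm × 232.0 K = 473 µm.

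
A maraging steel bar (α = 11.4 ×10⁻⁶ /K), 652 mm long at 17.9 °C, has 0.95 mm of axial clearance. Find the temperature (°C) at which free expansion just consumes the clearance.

α·L₀·ΔT = 0.95 mm ⇒ ΔT = 0.95 / (11.4×10⁻⁶ × 652.0) = 127.8 K.
T = 17.9 + 127.8 = 145.7 °C.

146 °C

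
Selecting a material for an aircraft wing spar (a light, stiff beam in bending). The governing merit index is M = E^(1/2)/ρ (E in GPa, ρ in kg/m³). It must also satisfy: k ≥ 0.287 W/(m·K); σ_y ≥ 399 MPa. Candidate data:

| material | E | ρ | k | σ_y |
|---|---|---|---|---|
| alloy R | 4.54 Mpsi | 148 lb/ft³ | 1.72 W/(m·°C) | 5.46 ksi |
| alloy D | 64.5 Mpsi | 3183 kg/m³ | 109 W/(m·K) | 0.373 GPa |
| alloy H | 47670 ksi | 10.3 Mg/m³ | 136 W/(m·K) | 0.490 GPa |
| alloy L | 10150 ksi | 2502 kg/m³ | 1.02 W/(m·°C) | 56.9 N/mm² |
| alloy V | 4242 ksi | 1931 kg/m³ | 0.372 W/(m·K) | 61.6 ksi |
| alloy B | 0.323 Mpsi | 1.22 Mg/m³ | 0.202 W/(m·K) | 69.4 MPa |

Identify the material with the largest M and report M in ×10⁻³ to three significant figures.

alloy V, M = 2.80×10⁻³

Screen on constraints: k ≥ 0.287 W/(m·K); σ_y ≥ 399 MPa. Survivors: alloy H, alloy V.
Putting every candidate on a common basis:
  alloy H: E = 328.7 GPa, ρ = 10300 kg/m³
  alloy V: E = 29.25 GPa, ρ = 1931 kg/m³
  alloy V: M = 2.80×10⁻³
  alloy H: M = 1.76×10⁻³
The maximum is for alloy V.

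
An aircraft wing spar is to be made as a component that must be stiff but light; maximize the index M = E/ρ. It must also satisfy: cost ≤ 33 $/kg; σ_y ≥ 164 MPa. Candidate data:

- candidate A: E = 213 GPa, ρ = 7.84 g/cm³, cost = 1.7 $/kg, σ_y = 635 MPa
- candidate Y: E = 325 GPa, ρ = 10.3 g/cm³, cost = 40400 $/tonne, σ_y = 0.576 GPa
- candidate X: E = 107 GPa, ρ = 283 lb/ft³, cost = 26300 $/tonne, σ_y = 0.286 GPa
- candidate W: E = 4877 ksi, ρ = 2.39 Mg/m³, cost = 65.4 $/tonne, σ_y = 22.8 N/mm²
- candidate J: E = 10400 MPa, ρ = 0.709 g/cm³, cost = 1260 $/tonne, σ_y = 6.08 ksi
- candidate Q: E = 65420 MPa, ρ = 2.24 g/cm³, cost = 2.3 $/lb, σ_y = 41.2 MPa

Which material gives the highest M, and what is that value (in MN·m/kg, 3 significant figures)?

Screen on constraints: cost ≤ 33 $/kg; σ_y ≥ 164 MPa. Survivors: candidate A, candidate X.
In SI units:
  candidate A: E = 213.0 GPa, ρ = 7840 kg/m³
  candidate X: E = 107.0 GPa, ρ = 4533 kg/m³
  candidate A: M = 27.2 MN·m/kg
  candidate X: M = 23.6 MN·m/kg
Candidate A has the largest M.

candidate A, M = 27.2 MN·m/kg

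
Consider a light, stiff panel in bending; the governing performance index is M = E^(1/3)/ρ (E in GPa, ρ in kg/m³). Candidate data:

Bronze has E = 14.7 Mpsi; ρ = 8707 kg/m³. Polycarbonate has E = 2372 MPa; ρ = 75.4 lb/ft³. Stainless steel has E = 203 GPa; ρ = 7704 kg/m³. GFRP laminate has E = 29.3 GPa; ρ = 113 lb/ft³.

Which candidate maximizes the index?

Putting every candidate on a common basis:
  bronze: E = 101.4 GPa, ρ = 8707 kg/m³
  polycarbonate: E = 2.372 GPa, ρ = 1208 kg/m³
  stainless steel: E = 203.0 GPa, ρ = 7704 kg/m³
  GFRP laminate: E = 29.30 GPa, ρ = 1810 kg/m³
  GFRP laminate: M = 1.70×10⁻³
  polycarbonate: M = 1.10×10⁻³
  stainless steel: M = 0.763×10⁻³
  bronze: M = 0.535×10⁻³
Highest index: GFRP laminate.

GFRP laminate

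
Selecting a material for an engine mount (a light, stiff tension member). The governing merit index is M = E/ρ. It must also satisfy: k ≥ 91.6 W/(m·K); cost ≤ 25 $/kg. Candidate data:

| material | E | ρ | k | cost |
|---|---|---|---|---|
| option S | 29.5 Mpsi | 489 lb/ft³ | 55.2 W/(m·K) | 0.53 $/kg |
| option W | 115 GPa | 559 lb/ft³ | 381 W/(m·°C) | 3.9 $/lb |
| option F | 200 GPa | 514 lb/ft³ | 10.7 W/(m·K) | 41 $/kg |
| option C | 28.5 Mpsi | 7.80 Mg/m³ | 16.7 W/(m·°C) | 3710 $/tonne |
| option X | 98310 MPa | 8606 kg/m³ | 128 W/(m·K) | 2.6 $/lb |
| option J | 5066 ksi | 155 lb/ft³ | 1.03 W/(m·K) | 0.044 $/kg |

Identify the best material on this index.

Screen on constraints: k ≥ 91.6 W/(m·K); cost ≤ 25 $/kg. Survivors: option W, option X.
Putting every candidate on a common basis:
  option W: E = 115.0 GPa, ρ = 8954 kg/m³
  option X: E = 98.31 GPa, ρ = 8606 kg/m³
  option W: M = 12.8 MN·m/kg
  option X: M = 11.4 MN·m/kg
Highest index: option W.

option W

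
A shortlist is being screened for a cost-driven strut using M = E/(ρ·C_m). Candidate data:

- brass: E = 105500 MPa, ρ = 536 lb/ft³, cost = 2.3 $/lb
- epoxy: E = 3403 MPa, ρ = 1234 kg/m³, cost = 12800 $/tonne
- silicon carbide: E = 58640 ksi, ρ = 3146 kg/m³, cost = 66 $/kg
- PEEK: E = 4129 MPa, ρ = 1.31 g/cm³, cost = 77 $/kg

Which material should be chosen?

Convert each candidate to consistent units, then evaluate M:
  brass: E = 105.5 GPa, ρ = 8586 kg/m³, cost = 5.071 $/kg
  epoxy: E = 3.403 GPa, ρ = 1234 kg/m³, cost = 12.80 $/kg
  silicon carbide: E = 404.3 GPa, ρ = 3146 kg/m³, cost = 66.00 $/kg
  PEEK: E = 4.129 GPa, ρ = 1310 kg/m³, cost = 77.00 $/kg
  brass: M = 2.42 MN·m per $
  silicon carbide: M = 1.95 MN·m per $
  epoxy: M = 0.215 MN·m per $
  PEEK: M = 0.0409 MN·m per $
Highest index: brass.

brass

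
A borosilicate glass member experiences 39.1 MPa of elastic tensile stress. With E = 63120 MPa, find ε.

E = 63120 MPa = 63.12 GPa = 63120 MPa.
ε = σ/E = 39.1 / 63120 = 6.19×10⁻⁴.

6.19×10⁻⁴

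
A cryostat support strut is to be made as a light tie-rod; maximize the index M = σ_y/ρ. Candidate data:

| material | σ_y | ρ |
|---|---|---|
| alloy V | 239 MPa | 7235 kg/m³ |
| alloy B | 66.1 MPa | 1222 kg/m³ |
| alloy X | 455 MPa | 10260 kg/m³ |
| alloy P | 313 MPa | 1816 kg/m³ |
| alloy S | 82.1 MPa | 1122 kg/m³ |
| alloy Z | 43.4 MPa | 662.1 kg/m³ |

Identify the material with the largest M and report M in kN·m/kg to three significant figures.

Computing M directly (units already consistent):
  alloy P: M = 172 kN·m/kg
  alloy S: M = 73.2 kN·m/kg
  alloy Z: M = 65.5 kN·m/kg
  alloy B: M = 54.1 kN·m/kg
  alloy X: M = 44.3 kN·m/kg
  alloy V: M = 33.0 kN·m/kg
Alloy P has the largest M.

alloy P, M = 172 kN·m/kg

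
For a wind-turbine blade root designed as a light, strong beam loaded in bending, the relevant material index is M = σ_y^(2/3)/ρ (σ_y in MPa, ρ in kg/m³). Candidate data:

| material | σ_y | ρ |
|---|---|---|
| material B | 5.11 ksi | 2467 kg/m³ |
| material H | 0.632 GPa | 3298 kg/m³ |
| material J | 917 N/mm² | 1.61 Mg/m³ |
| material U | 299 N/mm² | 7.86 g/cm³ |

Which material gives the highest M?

After converting to SI:
  material B: σ_y = 35.23 MPa, ρ = 2467 kg/m³
  material H: σ_y = 632.0 MPa, ρ = 3298 kg/m³
  material J: σ_y = 917.0 MPa, ρ = 1610 kg/m³
  material U: σ_y = 299.0 MPa, ρ = 7860 kg/m³
  material J: M = 58.6×10⁻³
  material H: M = 22.3×10⁻³
  material U: M = 5.69×10⁻³
  material B: M = 4.36×10⁻³
Material J ranks first.

material J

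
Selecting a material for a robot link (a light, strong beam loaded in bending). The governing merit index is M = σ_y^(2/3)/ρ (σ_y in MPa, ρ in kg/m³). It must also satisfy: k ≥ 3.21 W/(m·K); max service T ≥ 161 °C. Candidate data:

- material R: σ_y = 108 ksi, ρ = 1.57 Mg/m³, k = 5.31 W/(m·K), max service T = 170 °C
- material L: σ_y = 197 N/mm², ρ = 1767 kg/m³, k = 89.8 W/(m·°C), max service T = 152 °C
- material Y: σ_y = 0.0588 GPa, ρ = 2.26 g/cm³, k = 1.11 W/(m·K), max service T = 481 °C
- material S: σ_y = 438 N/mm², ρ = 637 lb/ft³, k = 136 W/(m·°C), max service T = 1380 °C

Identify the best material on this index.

material R

Screen on constraints: k ≥ 3.21 W/(m·K); max service T ≥ 161 °C. Survivors: material R, material S.
Convert each candidate to consistent units, then evaluate M:
  material R: σ_y = 744.6 MPa, ρ = 1570 kg/m³
  material S: σ_y = 438.0 MPa, ρ = 10200 kg/m³
  material R: M = 52.3×10⁻³
  material S: M = 5.65×10⁻³
Material R has the largest M.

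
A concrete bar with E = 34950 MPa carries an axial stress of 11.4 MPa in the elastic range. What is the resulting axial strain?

3.26×10⁻⁴

E = 34950 MPa = 34.95 GPa = 34950 MPa.
ε = σ/E = 11.4 / 34950 = 3.26×10⁻⁴.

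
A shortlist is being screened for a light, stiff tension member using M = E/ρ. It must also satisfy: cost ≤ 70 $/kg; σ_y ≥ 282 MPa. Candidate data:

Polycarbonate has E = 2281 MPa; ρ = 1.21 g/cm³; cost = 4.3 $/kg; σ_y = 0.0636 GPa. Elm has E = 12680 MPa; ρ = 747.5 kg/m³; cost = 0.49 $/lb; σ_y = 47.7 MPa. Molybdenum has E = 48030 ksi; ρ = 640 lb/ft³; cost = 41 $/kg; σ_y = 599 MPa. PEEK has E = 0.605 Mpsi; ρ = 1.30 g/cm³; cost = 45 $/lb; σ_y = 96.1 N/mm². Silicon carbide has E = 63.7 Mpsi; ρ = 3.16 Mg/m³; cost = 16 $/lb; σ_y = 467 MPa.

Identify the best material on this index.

silicon carbide

Screen on constraints: cost ≤ 70 $/kg; σ_y ≥ 282 MPa. Survivors: molybdenum, silicon carbide.
Convert each candidate to consistent units, then evaluate M:
  molybdenum: E = 331.2 GPa, ρ = 10250 kg/m³
  silicon carbide: E = 439.2 GPa, ρ = 3160 kg/m³
  silicon carbide: M = 139 MN·m/kg
  molybdenum: M = 32.3 MN·m/kg
Silicon carbide has the largest M.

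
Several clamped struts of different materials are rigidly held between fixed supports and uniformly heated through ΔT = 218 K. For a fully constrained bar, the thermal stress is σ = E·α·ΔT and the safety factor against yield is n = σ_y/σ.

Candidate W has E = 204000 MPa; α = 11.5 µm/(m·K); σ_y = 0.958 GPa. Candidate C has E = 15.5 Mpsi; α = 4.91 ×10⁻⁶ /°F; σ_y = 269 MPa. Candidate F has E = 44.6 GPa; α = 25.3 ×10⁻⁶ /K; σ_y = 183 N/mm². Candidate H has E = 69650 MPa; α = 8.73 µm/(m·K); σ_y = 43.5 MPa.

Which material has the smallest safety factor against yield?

candidate H

Converting E to GPa, α to ×10⁻⁶/K, σ_y to MPa, then σ and n for each:
  candidate W: E = 204.0, α = 11.5, σ_y = 958.0 → σ = 511 MPa, n = 1.87
  candidate C: E = 106.9, α = 8.84, σ_y = 269.0 → σ = 206 MPa, n = 1.31
  candidate F: E = 44.60, α = 25.3, σ_y = 183.0 → σ = 246 MPa, n = 0.744
  candidate H: E = 69.65, α = 8.73, σ_y = 43.50 → σ = 133 MPa, n = 0.328
Smallest n: candidate H with n = 0.328.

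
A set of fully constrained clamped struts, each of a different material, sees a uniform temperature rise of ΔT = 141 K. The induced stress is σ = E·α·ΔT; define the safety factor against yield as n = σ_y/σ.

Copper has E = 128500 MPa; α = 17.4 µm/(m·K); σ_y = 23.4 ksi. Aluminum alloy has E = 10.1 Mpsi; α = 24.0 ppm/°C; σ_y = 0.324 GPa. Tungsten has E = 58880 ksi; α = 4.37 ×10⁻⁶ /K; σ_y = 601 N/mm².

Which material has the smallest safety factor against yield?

copper

In consistent units (E in GPa, α in ×10⁻⁶/K, σ_y in MPa):
  copper: E = 128.5, α = 17.4, σ_y = 161.3 → σ = 315 MPa, n = 0.512
  aluminum alloy: E = 69.64, α = 24.0, σ_y = 324.0 → σ = 236 MPa, n = 1.37
  tungsten: E = 406.0, α = 4.37, σ_y = 601.0 → σ = 250 MPa, n = 2.40
Copper has the lowest safety factor, n = 0.512.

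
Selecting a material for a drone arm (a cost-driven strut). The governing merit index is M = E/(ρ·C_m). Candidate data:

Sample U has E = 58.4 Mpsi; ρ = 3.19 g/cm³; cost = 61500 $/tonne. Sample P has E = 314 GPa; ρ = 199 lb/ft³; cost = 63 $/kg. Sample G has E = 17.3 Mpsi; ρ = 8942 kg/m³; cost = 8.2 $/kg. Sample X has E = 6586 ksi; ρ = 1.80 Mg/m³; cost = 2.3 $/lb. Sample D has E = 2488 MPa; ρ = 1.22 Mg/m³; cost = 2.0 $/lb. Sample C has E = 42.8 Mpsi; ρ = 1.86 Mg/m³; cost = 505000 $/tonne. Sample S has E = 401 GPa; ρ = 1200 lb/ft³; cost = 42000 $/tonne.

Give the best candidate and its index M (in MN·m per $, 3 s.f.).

sample X, M = 4.98 MN·m per $

After converting to SI:
  sample U: E = 402.7 GPa, ρ = 3190 kg/m³, cost = 61.50 $/kg
  sample P: E = 314.0 GPa, ρ = 3188 kg/m³, cost = 63.00 $/kg
  sample G: E = 119.3 GPa, ρ = 8942 kg/m³, cost = 8.200 $/kg
  sample X: E = 45.41 GPa, ρ = 1800 kg/m³, cost = 5.071 $/kg
  sample D: E = 2.488 GPa, ρ = 1220 kg/m³, cost = 4.409 $/kg
  sample C: E = 295.1 GPa, ρ = 1860 kg/m³, cost = 505.0 $/kg
  sample S: E = 401.0 GPa, ρ = 19220 kg/m³, cost = 42.00 $/kg
  sample X: M = 4.98 MN·m per $
  sample U: M = 2.05 MN·m per $
  sample G: M = 1.63 MN·m per $
  sample P: M = 1.56 MN·m per $
  sample S: M = 0.497 MN·m per $
  sample D: M = 0.463 MN·m per $
  sample C: M = 0.314 MN·m per $
Sample X has the largest M.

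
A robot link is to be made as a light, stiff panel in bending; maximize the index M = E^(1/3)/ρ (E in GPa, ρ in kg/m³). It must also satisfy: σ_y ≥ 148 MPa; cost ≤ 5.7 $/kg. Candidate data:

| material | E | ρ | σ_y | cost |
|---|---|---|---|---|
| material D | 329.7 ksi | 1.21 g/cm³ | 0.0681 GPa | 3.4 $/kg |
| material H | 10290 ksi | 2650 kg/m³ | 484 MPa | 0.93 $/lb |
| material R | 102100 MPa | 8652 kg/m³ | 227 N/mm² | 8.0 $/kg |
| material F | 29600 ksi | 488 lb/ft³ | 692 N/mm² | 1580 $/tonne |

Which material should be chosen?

Screen on constraints: σ_y ≥ 148 MPa; cost ≤ 5.7 $/kg. Survivors: material H, material F.
Normalizing units and computing the index:
  material H: E = 70.95 GPa, ρ = 2650 kg/m³
  material F: E = 204.1 GPa, ρ = 7817 kg/m³
  material H: M = 1.56×10⁻³
  material F: M = 0.753×10⁻³
Material H ranks first.

material H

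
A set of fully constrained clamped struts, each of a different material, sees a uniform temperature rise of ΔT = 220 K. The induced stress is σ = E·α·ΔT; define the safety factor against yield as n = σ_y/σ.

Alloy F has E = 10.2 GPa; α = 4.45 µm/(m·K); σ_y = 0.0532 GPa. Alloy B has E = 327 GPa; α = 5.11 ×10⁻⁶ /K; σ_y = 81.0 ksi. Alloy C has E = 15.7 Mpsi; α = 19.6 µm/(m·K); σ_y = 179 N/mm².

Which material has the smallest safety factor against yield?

Converting E to GPa, α to ×10⁻⁶/K, σ_y to MPa, then σ and n for each:
  alloy F: E = 10.20, α = 4.45, σ_y = 53.20 → σ = 9.99 MPa, n = 5.33
  alloy B: E = 327.0, α = 5.11, σ_y = 558.5 → σ = 368 MPa, n = 1.52
  alloy C: E = 108.2, α = 19.6, σ_y = 179.0 → σ = 467 MPa, n = 0.383
The minimum is alloy C at n = 0.383.

alloy C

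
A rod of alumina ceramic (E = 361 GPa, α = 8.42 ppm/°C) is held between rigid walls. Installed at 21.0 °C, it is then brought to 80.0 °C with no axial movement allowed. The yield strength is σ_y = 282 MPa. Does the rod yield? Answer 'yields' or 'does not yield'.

does not yield

ΔT = 59.00 K. Constrained thermal stress σ = E·α·ΔT = 361.0×10³ MPa × 8.42×10⁻⁶ × 59.00 = 179 MPa (compressive).
Compare to σ_y = 282 MPa: σ < σ_y, so it does not yield.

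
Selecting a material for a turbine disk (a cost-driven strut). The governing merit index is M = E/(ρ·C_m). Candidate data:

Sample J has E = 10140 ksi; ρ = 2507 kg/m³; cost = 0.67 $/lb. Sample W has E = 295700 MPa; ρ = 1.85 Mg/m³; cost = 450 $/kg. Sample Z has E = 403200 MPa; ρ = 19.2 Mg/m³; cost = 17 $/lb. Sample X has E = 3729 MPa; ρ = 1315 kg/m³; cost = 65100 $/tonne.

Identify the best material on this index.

sample J

Normalizing units and computing the index:
  sample J: E = 69.91 GPa, ρ = 2507 kg/m³, cost = 1.477 $/kg
  sample W: E = 295.7 GPa, ρ = 1850 kg/m³, cost = 450.0 $/kg
  sample Z: E = 403.2 GPa, ρ = 19200 kg/m³, cost = 37.48 $/kg
  sample X: E = 3.729 GPa, ρ = 1315 kg/m³, cost = 65.10 $/kg
  sample J: M = 18.9 MN·m per $
  sample Z: M = 0.560 MN·m per $
  sample W: M = 0.355 MN·m per $
  sample X: M = 0.0436 MN·m per $
Sample J ranks first.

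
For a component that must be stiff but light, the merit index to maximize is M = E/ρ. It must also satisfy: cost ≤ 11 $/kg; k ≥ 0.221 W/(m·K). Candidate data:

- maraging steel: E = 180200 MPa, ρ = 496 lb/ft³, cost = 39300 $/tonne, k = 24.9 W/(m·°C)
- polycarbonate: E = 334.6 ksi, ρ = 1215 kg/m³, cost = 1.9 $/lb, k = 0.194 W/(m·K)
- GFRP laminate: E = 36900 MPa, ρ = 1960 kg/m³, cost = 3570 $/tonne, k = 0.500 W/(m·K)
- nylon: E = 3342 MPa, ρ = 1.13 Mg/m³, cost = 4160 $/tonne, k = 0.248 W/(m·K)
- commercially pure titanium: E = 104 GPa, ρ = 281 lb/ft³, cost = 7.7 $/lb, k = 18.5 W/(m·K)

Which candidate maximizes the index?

GFRP laminate

Screen on constraints: cost ≤ 11 $/kg; k ≥ 0.221 W/(m·K). Survivors: GFRP laminate, nylon.
Putting every candidate on a common basis:
  GFRP laminate: E = 36.90 GPa, ρ = 1960 kg/m³
  nylon: E = 3.342 GPa, ρ = 1130 kg/m³
  GFRP laminate: M = 18.8 MN·m/kg
  nylon: M = 2.96 MN·m/kg
GFRP laminate has the largest M.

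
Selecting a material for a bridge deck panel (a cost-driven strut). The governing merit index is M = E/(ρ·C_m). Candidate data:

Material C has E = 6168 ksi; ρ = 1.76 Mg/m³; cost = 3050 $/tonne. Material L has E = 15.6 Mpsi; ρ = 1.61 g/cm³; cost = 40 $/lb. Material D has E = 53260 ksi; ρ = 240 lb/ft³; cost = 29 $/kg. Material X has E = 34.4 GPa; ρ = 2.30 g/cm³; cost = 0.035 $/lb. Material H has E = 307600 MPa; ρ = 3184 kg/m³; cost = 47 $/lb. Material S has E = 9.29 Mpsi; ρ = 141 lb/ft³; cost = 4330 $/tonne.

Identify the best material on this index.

material X

Convert each candidate to consistent units, then evaluate M:
  material C: E = 42.53 GPa, ρ = 1760 kg/m³, cost = 3.050 $/kg
  material L: E = 107.6 GPa, ρ = 1610 kg/m³, cost = 88.18 $/kg
  material D: E = 367.2 GPa, ρ = 3844 kg/m³, cost = 29.00 $/kg
  material X: E = 34.40 GPa, ρ = 2300 kg/m³, cost = 0.07716 $/kg
  material H: E = 307.6 GPa, ρ = 3184 kg/m³, cost = 103.6 $/kg
  material S: E = 64.05 GPa, ρ = 2259 kg/m³, cost = 4.330 $/kg
  material X: M = 194 MN·m per $
  material C: M = 7.92 MN·m per $
  material S: M = 6.55 MN·m per $
  material D: M = 3.29 MN·m per $
  material H: M = 0.932 MN·m per $
  material L: M = 0.758 MN·m per $
Highest index: material X.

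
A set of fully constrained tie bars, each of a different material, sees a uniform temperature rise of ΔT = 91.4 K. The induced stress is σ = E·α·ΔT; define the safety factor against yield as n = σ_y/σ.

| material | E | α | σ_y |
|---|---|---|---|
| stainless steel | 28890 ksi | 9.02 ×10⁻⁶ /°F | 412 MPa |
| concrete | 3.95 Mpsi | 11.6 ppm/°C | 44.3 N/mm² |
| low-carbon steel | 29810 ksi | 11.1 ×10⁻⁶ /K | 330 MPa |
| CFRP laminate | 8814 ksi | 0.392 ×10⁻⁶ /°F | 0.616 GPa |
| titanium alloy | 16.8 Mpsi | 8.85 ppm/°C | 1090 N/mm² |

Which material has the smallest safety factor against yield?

With everything in SI (GPa, ×10⁻⁶/K, MPa):
  stainless steel: E = 199.2, α = 16.2, σ_y = 412.0 → σ = 296 MPa, n = 1.39
  concrete: E = 27.23, α = 11.6, σ_y = 44.30 → σ = 28.9 MPa, n = 1.53
  low-carbon steel: E = 205.5, α = 11.1, σ_y = 330.0 → σ = 209 MPa, n = 1.58
  CFRP laminate: E = 60.77, α = 0.706, σ_y = 616.0 → σ = 3.92 MPa, n = 157
  titanium alloy: E = 115.8, α = 8.85, σ_y = 1090 → σ = 93.7 MPa, n = 11.6
Stainless steel has the lowest safety factor, n = 1.39.

stainless steel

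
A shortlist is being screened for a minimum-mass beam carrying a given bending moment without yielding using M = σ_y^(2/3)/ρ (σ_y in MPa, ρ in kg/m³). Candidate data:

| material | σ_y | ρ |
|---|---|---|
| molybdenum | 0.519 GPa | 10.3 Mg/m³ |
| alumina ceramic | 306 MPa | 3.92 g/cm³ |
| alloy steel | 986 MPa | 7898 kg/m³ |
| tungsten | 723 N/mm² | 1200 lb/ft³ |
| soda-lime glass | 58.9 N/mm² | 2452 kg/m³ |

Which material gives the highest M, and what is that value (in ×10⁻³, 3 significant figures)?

alloy steel, M = 12.5×10⁻³

After converting to SI:
  molybdenum: σ_y = 519.0 MPa, ρ = 10300 kg/m³
  alumina ceramic: σ_y = 306.0 MPa, ρ = 3920 kg/m³
  alloy steel: σ_y = 986.0 MPa, ρ = 7898 kg/m³
  tungsten: σ_y = 723.0 MPa, ρ = 19220 kg/m³
  soda-lime glass: σ_y = 58.90 MPa, ρ = 2452 kg/m³
  alloy steel: M = 12.5×10⁻³
  alumina ceramic: M = 11.6×10⁻³
  molybdenum: M = 6.27×10⁻³
  soda-lime glass: M = 6.17×10⁻³
  tungsten: M = 4.19×10⁻³
Alloy steel has the largest M.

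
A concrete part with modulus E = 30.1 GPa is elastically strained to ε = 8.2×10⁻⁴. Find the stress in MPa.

24.7 MPa

σ = E·ε = 30100 MPa × 8.2×10⁻⁴ = 24.7 MPa.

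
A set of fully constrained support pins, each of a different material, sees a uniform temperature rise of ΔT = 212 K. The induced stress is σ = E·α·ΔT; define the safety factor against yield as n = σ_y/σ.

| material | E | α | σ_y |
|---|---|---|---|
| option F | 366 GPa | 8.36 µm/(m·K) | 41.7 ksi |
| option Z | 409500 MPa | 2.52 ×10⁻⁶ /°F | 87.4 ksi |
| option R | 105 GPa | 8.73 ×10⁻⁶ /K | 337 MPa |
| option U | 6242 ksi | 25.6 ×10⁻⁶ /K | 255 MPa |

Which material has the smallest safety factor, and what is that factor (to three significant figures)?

With everything in SI (GPa, ×10⁻⁶/K, MPa):
  option F: E = 366.0, α = 8.36, σ_y = 287.5 → σ = 649 MPa, n = 0.443
  option Z: E = 409.5, α = 4.54, σ_y = 602.6 → σ = 394 MPa, n = 1.53
  option R: E = 105.0, α = 8.73, σ_y = 337.0 → σ = 194 MPa, n = 1.73
  option U: E = 43.04, α = 25.6, σ_y = 255.0 → σ = 234 MPa, n = 1.09
Smallest n: option F with n = 0.443.

option F, n = 0.443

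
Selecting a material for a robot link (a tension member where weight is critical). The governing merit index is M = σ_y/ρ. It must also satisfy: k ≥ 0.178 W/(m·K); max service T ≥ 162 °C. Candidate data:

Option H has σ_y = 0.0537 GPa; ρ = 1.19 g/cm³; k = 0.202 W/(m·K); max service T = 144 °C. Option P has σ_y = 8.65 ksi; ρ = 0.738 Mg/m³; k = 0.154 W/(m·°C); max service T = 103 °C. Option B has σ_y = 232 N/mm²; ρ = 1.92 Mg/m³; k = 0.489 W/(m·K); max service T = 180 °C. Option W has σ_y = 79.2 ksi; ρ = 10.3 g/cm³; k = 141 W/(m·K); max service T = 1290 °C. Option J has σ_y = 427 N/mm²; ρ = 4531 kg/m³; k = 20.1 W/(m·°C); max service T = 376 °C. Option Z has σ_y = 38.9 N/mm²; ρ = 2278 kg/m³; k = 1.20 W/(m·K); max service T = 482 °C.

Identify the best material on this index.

Screen on constraints: k ≥ 0.178 W/(m·K); max service T ≥ 162 °C. Survivors: option B, option W, option J, option Z.
After converting to SI:
  option B: σ_y = 232.0 MPa, ρ = 1920 kg/m³
  option W: σ_y = 546.1 MPa, ρ = 10300 kg/m³
  option J: σ_y = 427.0 MPa, ρ = 4531 kg/m³
  option Z: σ_y = 38.90 MPa, ρ = 2278 kg/m³
  option B: M = 121 kN·m/kg
  option J: M = 94.2 kN·m/kg
  option W: M = 53.0 kN·m/kg
  option Z: M = 17.1 kN·m/kg
Highest index: option B.

option B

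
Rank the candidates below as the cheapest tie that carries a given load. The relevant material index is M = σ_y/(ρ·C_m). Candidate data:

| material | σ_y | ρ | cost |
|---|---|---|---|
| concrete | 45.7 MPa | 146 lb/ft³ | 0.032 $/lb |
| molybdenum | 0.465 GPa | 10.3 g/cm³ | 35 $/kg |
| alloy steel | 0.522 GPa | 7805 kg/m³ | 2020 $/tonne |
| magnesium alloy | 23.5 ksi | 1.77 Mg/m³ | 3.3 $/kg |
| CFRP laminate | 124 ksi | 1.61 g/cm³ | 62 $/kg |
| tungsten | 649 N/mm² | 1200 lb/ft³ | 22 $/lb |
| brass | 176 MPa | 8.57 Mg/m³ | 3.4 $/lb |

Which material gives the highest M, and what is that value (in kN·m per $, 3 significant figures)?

Convert each candidate to consistent units, then evaluate M:
  concrete: σ_y = 45.70 MPa, ρ = 2339 kg/m³, cost = 0.07055 $/kg
  molybdenum: σ_y = 465.0 MPa, ρ = 10300 kg/m³, cost = 35.00 $/kg
  alloy steel: σ_y = 522.0 MPa, ρ = 7805 kg/m³, cost = 2.020 $/kg
  magnesium alloy: σ_y = 162.0 MPa, ρ = 1770 kg/m³, cost = 3.300 $/kg
  CFRP laminate: σ_y = 855.0 MPa, ρ = 1610 kg/m³, cost = 62.00 $/kg
  tungsten: σ_y = 649.0 MPa, ρ = 19220 kg/m³, cost = 48.50 $/kg
  brass: σ_y = 176.0 MPa, ρ = 8570 kg/m³, cost = 7.496 $/kg
  concrete: M = 277 kN·m per $
  alloy steel: M = 33.1 kN·m per $
  magnesium alloy: M = 27.7 kN·m per $
  CFRP laminate: M = 8.56 kN·m per $
  brass: M = 2.74 kN·m per $
  molybdenum: M = 1.29 kN·m per $
  tungsten: M = 0.696 kN·m per $
Highest index: concrete.

concrete, M = 277 kN·m per $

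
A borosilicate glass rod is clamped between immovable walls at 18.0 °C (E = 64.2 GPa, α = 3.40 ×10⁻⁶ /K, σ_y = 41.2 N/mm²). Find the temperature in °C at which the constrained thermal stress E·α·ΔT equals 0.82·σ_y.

σ_y = 41.2 N/mm² = 41.20 MPa.
E·α·ΔT = 33.78 MPa ⇒ ΔT = 33.78 / (64.20×10³ × 3.40×10⁻⁶) = 154.8 K.
T = 18.0 + 154.8 = 172.8 °C.

173 °C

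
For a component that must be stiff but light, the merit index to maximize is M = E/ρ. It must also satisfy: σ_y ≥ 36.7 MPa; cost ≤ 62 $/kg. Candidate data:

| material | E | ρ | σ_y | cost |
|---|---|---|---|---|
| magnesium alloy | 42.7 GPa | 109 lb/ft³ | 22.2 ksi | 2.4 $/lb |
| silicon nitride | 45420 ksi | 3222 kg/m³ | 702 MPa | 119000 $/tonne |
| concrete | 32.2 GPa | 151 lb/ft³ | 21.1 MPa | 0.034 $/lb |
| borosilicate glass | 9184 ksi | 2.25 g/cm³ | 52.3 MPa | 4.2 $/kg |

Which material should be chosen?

Screen on constraints: σ_y ≥ 36.7 MPa; cost ≤ 62 $/kg. Survivors: magnesium alloy, borosilicate glass.
After converting to SI:
  magnesium alloy: E = 42.70 GPa, ρ = 1746 kg/m³
  borosilicate glass: E = 63.32 GPa, ρ = 2250 kg/m³
  borosilicate glass: M = 28.1 MN·m/kg
  magnesium alloy: M = 24.5 MN·m/kg
The maximum is for borosilicate glass.

borosilicate glass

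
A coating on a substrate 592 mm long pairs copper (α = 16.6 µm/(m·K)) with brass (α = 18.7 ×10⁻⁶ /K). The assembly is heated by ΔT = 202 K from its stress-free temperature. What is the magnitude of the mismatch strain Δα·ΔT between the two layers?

4.24×10⁻⁴

Δα = |16.6 − 18.7|×10⁻⁶/K = 2.10×10⁻⁶/K.
Mismatch strain = Δα·ΔT = 2.10×10⁻⁶ × 202.0 = 4.24×10⁻⁴.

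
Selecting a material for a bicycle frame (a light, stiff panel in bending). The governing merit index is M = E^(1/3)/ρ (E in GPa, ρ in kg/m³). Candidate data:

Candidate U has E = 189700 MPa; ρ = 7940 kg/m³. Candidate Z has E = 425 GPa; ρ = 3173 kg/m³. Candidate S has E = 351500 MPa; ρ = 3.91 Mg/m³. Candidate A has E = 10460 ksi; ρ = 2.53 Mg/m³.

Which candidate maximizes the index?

candidate Z

Convert each candidate to consistent units, then evaluate M:
  candidate U: E = 189.7 GPa, ρ = 7940 kg/m³
  candidate Z: E = 425.0 GPa, ρ = 3173 kg/m³
  candidate S: E = 351.5 GPa, ρ = 3910 kg/m³
  candidate A: E = 72.12 GPa, ρ = 2530 kg/m³
  candidate Z: M = 2.37×10⁻³
  candidate S: M = 1.80×10⁻³
  candidate A: M = 1.65×10⁻³
  candidate U: M = 0.724×10⁻³
Candidate Z has the largest M.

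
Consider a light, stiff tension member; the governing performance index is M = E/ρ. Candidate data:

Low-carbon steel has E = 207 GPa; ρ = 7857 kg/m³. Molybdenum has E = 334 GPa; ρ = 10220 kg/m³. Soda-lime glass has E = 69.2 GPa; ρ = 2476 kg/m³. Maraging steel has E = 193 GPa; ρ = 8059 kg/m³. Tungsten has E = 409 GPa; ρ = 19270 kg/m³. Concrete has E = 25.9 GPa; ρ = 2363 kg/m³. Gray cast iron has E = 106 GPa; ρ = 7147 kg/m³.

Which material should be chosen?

molybdenum

Computing M directly (units already consistent):
  molybdenum: M = 32.7 MN·m/kg
  soda-lime glass: M = 27.9 MN·m/kg
  low-carbon steel: M = 26.3 MN·m/kg
  maraging steel: M = 23.9 MN·m/kg
  tungsten: M = 21.2 MN·m/kg
  gray cast iron: M = 14.8 MN·m/kg
  concrete: M = 11.0 MN·m/kg
Molybdenum ranks first.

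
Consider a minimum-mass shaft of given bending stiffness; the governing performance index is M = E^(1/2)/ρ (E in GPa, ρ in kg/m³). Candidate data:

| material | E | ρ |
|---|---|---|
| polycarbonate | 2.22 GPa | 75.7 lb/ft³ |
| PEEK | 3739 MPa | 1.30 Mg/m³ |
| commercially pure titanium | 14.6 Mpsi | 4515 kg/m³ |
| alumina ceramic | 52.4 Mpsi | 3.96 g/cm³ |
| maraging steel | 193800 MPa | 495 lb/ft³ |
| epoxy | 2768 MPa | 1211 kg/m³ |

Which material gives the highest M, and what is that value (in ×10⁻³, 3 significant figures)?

Normalizing units and computing the index:
  polycarbonate: E = 2.220 GPa, ρ = 1213 kg/m³
  PEEK: E = 3.739 GPa, ρ = 1300 kg/m³
  commercially pure titanium: E = 100.7 GPa, ρ = 4515 kg/m³
  alumina ceramic: E = 361.3 GPa, ρ = 3960 kg/m³
  maraging steel: E = 193.8 GPa, ρ = 7929 kg/m³
  epoxy: E = 2.768 GPa, ρ = 1211 kg/m³
  alumina ceramic: M = 4.80×10⁻³
  commercially pure titanium: M = 2.22×10⁻³
  maraging steel: M = 1.76×10⁻³
  PEEK: M = 1.49×10⁻³
  epoxy: M = 1.37×10⁻³
  polycarbonate: M = 1.23×10⁻³
Alumina ceramic ranks first.

alumina ceramic, M = 4.80×10⁻³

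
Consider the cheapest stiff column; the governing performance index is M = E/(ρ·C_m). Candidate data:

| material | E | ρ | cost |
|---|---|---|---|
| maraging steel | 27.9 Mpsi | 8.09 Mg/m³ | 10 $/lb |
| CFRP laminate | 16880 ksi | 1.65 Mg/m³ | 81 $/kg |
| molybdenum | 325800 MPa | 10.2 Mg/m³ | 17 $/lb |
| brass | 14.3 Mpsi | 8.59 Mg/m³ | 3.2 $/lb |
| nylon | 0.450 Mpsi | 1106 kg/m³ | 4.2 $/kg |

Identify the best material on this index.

brass

Normalizing units and computing the index:
  maraging steel: E = 192.4 GPa, ρ = 8090 kg/m³, cost = 22.05 $/kg
  CFRP laminate: E = 116.4 GPa, ρ = 1650 kg/m³, cost = 81.00 $/kg
  molybdenum: E = 325.8 GPa, ρ = 10200 kg/m³, cost = 37.48 $/kg
  brass: E = 98.60 GPa, ρ = 8590 kg/m³, cost = 7.055 $/kg
  nylon: E = 3.103 GPa, ρ = 1106 kg/m³, cost = 4.200 $/kg
  brass: M = 1.63 MN·m per $
  maraging steel: M = 1.08 MN·m per $
  CFRP laminate: M = 0.871 MN·m per $
  molybdenum: M = 0.852 MN·m per $
  nylon: M = 0.668 MN·m per $
Brass ranks first.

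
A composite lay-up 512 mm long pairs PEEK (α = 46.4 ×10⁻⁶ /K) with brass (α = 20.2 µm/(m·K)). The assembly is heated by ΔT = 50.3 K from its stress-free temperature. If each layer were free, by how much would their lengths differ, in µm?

Δα = |46.4 − 20.2|×10⁻⁶/K = 26.2×10⁻⁶/K.
ΔL_mismatch = Δα·L·ΔT = 26.2×10⁻⁶ × 512.0 mm × 50.3 K = 675 µm.

675 µm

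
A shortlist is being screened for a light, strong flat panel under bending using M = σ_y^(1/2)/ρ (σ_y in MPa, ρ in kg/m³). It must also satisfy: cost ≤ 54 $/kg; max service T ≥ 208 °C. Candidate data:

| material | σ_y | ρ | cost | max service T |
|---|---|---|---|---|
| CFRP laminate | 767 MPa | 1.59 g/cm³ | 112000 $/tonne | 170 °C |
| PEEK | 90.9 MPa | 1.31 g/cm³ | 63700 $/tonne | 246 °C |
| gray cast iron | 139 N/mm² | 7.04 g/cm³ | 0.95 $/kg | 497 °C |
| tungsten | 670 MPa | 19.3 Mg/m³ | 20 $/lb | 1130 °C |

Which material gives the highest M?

Screen on constraints: cost ≤ 54 $/kg; max service T ≥ 208 °C. Survivors: gray cast iron, tungsten.
After converting to SI:
  gray cast iron: σ_y = 139.0 MPa, ρ = 7040 kg/m³
  tungsten: σ_y = 670.0 MPa, ρ = 19300 kg/m³
  gray cast iron: M = 1.67×10⁻³
  tungsten: M = 1.34×10⁻³
Gray cast iron has the largest M.

gray cast iron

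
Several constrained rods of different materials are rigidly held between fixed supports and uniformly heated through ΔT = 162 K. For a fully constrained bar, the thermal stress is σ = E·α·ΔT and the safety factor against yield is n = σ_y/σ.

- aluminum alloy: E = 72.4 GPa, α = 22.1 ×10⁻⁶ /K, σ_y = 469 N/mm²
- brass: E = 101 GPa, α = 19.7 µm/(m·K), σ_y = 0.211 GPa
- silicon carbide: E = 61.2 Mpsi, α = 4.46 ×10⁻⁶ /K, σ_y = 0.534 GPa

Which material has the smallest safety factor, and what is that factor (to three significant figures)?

brass, n = 0.655

With everything in SI (GPa, ×10⁻⁶/K, MPa):
  aluminum alloy: E = 72.40, α = 22.1, σ_y = 469.0 → σ = 259 MPa, n = 1.81
  brass: E = 101.0, α = 19.7, σ_y = 211.0 → σ = 322 MPa, n = 0.655
  silicon carbide: E = 422.0, α = 4.46, σ_y = 534.0 → σ = 305 MPa, n = 1.75
The minimum is brass at n = 0.655.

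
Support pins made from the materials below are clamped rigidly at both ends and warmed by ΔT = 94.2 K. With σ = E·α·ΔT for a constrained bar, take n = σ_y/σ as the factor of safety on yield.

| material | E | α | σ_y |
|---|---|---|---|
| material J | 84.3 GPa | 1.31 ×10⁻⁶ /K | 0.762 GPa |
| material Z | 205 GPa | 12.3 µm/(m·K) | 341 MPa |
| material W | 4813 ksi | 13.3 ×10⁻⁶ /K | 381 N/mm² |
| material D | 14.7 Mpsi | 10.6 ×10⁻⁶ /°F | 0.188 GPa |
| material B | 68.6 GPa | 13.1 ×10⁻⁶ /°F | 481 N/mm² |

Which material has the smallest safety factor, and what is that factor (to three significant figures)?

Per material, after unit conversion:
  material J: E = 84.30, α = 1.31, σ_y = 762.0 → σ = 10.4 MPa, n = 73.2
  material Z: E = 205.0, α = 12.3, σ_y = 341.0 → σ = 238 MPa, n = 1.44
  material W: E = 33.18, α = 13.3, σ_y = 381.0 → σ = 41.6 MPa, n = 9.16
  material D: E = 101.4, α = 19.1, σ_y = 188.0 → σ = 182 MPa, n = 1.03
  material B: E = 68.60, α = 23.6, σ_y = 481.0 → σ = 152 MPa, n = 3.16
Material D has the lowest safety factor, n = 1.03.

material D, n = 1.03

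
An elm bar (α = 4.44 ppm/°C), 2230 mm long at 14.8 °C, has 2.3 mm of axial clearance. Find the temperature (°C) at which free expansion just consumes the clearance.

α·L₀·ΔT = 2.3 mm ⇒ ΔT = 2.3 / (4.44×10⁻⁶ × 2230.0) = 232.3 K.
T = 14.8 + 232.3 = 247.1 °C.

247 °C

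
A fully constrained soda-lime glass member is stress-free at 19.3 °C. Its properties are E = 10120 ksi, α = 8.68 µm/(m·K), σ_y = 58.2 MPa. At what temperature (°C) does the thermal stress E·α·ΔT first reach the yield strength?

E = 10120 ksi = 69.77 GPa.
E·α·ΔT = 58.20 MPa ⇒ ΔT = 58.20 / (69.77×10³ × 8.68×10⁻⁶) = 96.10 K.
T = 19.3 + 96.10 = 115.4 °C.

115 °C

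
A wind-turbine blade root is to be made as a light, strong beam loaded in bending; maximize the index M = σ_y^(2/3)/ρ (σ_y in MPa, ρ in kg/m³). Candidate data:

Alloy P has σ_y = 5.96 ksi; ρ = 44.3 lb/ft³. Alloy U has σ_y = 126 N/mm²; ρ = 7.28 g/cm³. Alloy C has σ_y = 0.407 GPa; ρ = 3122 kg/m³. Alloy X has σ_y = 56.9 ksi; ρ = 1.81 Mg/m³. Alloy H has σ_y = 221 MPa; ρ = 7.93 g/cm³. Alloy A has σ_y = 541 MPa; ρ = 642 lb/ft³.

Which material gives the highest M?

Normalizing units and computing the index:
  alloy P: σ_y = 41.09 MPa, ρ = 709.6 kg/m³
  alloy U: σ_y = 126.0 MPa, ρ = 7280 kg/m³
  alloy C: σ_y = 407.0 MPa, ρ = 3122 kg/m³
  alloy X: σ_y = 392.3 MPa, ρ = 1810 kg/m³
  alloy H: σ_y = 221.0 MPa, ρ = 7930 kg/m³
  alloy A: σ_y = 541.0 MPa, ρ = 10280 kg/m³
  alloy X: M = 29.6×10⁻³
  alloy C: M = 17.6×10⁻³
  alloy P: M = 16.8×10⁻³
  alloy A: M = 6.46×10⁻³
  alloy H: M = 4.61×10⁻³
  alloy U: M = 3.45×10⁻³
Alloy X ranks first.

alloy X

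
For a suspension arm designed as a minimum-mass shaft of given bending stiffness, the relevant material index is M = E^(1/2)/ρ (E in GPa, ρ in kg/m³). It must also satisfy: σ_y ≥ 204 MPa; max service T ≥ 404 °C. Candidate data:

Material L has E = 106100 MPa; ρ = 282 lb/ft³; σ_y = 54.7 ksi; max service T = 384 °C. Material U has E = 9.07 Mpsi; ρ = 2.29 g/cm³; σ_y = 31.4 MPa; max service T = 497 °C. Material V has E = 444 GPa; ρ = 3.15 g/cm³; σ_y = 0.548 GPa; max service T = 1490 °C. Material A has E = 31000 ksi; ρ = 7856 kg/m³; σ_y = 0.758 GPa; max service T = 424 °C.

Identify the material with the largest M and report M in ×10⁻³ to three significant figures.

material V, M = 6.69×10⁻³

Screen on constraints: σ_y ≥ 204 MPa; max service T ≥ 404 °C. Survivors: material V, material A.
After converting to SI:
  material V: E = 444.0 GPa, ρ = 3150 kg/m³
  material A: E = 213.7 GPa, ρ = 7856 kg/m³
  material V: M = 6.69×10⁻³
  material A: M = 1.86×10⁻³
The maximum is for material V.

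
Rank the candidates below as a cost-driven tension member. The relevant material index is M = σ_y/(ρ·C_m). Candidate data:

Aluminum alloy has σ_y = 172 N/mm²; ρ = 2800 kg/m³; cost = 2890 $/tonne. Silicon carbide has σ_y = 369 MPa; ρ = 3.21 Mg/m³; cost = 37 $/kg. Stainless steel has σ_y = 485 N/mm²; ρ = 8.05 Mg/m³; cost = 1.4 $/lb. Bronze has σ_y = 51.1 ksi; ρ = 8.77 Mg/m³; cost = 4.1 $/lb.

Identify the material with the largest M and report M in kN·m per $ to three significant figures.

In SI units:
  aluminum alloy: σ_y = 172.0 MPa, ρ = 2800 kg/m³, cost = 2.890 $/kg
  silicon carbide: σ_y = 369.0 MPa, ρ = 3210 kg/m³, cost = 37.00 $/kg
  stainless steel: σ_y = 485.0 MPa, ρ = 8050 kg/m³, cost = 3.086 $/kg
  bronze: σ_y = 352.3 MPa, ρ = 8770 kg/m³, cost = 9.039 $/kg
  aluminum alloy: M = 21.3 kN·m per $
  stainless steel: M = 19.5 kN·m per $
  bronze: M = 4.44 kN·m per $
  silicon carbide: M = 3.11 kN·m per $
Aluminum alloy has the largest M.

aluminum alloy, M = 21.3 kN·m per $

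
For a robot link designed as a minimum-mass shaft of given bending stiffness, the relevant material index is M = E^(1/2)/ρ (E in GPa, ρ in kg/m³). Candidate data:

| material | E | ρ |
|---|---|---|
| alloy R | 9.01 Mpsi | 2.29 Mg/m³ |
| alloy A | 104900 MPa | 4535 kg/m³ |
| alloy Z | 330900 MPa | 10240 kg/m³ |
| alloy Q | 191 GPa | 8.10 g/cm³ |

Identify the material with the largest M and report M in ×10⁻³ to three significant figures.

After converting to SI:
  alloy R: E = 62.12 GPa, ρ = 2290 kg/m³
  alloy A: E = 104.9 GPa, ρ = 4535 kg/m³
  alloy Z: E = 330.9 GPa, ρ = 10240 kg/m³
  alloy Q: E = 191.0 GPa, ρ = 8100 kg/m³
  alloy R: M = 3.44×10⁻³
  alloy A: M = 2.26×10⁻³
  alloy Z: M = 1.78×10⁻³
  alloy Q: M = 1.71×10⁻³
Alloy R ranks first.

alloy R, M = 3.44×10⁻³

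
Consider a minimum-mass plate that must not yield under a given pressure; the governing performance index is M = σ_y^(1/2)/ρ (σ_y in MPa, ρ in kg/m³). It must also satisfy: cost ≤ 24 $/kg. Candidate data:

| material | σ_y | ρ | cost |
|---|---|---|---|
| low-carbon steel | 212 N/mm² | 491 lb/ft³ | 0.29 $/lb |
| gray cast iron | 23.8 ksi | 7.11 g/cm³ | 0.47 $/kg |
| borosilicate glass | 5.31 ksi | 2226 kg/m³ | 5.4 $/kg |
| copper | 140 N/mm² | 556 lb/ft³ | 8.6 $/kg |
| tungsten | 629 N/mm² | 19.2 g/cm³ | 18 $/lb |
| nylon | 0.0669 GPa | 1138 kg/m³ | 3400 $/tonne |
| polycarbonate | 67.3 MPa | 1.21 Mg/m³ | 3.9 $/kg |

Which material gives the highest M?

Screen on constraints: cost ≤ 24 $/kg. Survivors: low-carbon steel, gray cast iron, borosilicate glass, copper, nylon, polycarbonate.
Normalizing units and computing the index:
  low-carbon steel: σ_y = 212.0 MPa, ρ = 7865 kg/m³
  gray cast iron: σ_y = 164.1 MPa, ρ = 7110 kg/m³
  borosilicate glass: σ_y = 36.61 MPa, ρ = 2226 kg/m³
  copper: σ_y = 140.0 MPa, ρ = 8906 kg/m³
  nylon: σ_y = 66.90 MPa, ρ = 1138 kg/m³
  polycarbonate: σ_y = 67.30 MPa, ρ = 1210 kg/m³
  nylon: M = 7.19×10⁻³
  polycarbonate: M = 6.78×10⁻³
  borosilicate glass: M = 2.72×10⁻³
  low-carbon steel: M = 1.85×10⁻³
  gray cast iron: M = 1.80×10⁻³
  copper: M = 1.33×10⁻³
The maximum is for nylon.

nylon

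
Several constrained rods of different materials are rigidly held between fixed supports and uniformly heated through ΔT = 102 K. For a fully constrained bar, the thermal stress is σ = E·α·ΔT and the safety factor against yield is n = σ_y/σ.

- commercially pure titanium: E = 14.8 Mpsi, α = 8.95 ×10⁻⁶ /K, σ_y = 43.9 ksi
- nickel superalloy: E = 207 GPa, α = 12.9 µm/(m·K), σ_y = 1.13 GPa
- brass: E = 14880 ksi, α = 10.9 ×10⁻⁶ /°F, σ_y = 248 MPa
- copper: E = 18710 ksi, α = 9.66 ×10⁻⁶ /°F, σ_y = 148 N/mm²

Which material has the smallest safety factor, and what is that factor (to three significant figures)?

copper, n = 0.647

Converting E to GPa, α to ×10⁻⁶/K, σ_y to MPa, then σ and n for each:
  commercially pure titanium: E = 102.0, α = 8.95, σ_y = 302.7 → σ = 93.2 MPa, n = 3.25
  nickel superalloy: E = 207.0, α = 12.9, σ_y = 1130 → σ = 272 MPa, n = 4.15
  brass: E = 102.6, α = 19.6, σ_y = 248.0 → σ = 205 MPa, n = 1.21
  copper: E = 129.0, α = 17.4, σ_y = 148.0 → σ = 229 MPa, n = 0.647
The minimum is copper at n = 0.647.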